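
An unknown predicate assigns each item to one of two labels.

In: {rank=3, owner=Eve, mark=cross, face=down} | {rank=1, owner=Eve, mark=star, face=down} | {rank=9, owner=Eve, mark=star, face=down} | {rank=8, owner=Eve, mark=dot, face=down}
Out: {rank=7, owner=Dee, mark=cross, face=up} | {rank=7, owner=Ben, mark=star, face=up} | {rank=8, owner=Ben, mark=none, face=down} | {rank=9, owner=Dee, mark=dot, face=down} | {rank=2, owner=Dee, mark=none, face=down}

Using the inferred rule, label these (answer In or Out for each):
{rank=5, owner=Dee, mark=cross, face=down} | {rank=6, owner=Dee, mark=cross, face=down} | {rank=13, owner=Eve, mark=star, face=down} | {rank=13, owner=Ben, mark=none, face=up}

The rule appears to be: owner is Eve.

Out, Out, In, Out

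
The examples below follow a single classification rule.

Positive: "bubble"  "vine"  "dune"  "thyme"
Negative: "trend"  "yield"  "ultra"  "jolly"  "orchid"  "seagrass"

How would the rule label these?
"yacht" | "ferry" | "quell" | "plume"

A rule that fits every label: ends with 'e' — true of each 'Positive' example, false of each 'Negative' one.

Negative, Negative, Negative, Positive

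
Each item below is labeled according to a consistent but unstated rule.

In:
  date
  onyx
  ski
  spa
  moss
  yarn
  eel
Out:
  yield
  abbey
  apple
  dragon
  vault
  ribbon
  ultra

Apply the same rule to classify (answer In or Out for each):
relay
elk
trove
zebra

The pattern is that an item is 'In' exactly when: length ≤ 4.

Out, In, Out, Out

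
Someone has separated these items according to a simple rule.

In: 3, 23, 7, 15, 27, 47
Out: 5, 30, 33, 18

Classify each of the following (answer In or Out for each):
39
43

Checking candidate rules against both groups, what survives is: ≡ 3 (mod 4).

In, In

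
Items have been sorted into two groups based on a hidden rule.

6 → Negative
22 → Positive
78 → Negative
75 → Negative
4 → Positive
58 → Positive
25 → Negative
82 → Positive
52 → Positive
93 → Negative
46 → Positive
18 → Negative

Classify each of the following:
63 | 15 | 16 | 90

Negative, Negative, Positive, Negative

Comparing the two groups points to one rule — ≡ 4 (mod 6).
63: Negative (63 mod 6 = 3). 15: Negative (15 mod 6 = 3). 16: Positive (16 mod 6 = 4). 90: Negative (90 mod 6 = 0).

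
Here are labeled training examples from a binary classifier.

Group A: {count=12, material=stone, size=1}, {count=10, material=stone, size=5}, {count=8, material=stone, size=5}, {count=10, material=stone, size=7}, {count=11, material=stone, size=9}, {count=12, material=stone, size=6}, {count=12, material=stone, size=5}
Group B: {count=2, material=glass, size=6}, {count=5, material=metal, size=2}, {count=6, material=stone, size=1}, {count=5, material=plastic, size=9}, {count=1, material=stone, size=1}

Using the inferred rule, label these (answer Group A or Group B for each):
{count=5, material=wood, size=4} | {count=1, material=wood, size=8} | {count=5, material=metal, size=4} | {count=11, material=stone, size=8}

The simplest hypothesis consistent with all the labels is: count ≥ 8.
{count=5, material=wood, size=4}: Group B (count = 5). {count=1, material=wood, size=8}: Group B (count = 1). {count=5, material=metal, size=4}: Group B (count = 5). {count=11, material=stone, size=8}: Group A (count = 11).

Group B, Group B, Group B, Group A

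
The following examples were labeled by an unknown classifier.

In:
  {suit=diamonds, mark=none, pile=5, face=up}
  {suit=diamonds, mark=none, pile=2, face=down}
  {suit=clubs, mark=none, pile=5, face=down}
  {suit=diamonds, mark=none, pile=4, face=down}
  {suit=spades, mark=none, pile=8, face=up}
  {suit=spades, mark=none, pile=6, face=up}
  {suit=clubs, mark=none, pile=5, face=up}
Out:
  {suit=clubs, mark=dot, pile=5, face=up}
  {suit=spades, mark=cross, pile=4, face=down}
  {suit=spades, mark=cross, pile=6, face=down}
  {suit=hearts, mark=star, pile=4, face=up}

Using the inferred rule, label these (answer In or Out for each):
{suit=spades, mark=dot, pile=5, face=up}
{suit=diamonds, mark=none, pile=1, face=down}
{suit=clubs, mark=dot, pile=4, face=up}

All 'In' examples share one property — mark is none — and every 'Out' example lacks it.
{suit=spades, mark=dot, pile=5, face=up}: mark is dot, fails the rule → Out.
{suit=diamonds, mark=none, pile=1, face=down}: mark is none, matches → In.
{suit=clubs, mark=dot, pile=4, face=up}: mark is dot, fails the rule → Out.

Out, In, Out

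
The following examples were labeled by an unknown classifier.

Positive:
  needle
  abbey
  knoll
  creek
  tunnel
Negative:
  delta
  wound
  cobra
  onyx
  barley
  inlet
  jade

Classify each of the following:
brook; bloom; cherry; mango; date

Positive, Positive, Positive, Negative, Negative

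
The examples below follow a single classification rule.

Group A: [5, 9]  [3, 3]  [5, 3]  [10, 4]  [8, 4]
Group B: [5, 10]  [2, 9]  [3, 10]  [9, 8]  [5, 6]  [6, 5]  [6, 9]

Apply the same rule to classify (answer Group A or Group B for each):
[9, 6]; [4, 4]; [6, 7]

Group B, Group A, Group B

The common property of the 'Group A' items is: sum is even. No 'Group B' item has it.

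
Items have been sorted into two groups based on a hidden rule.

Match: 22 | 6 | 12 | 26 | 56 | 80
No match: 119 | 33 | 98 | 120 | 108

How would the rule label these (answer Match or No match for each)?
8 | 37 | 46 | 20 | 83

Match, No match, Match, Match, No match

One predicate separates the groups cleanly: even AND at most 80.
8 — 8 is even, 8 ≤ 80, hence Match. 37 — 37 is odd, 37 ≤ 80, hence No match. 46 — 46 is even, 46 ≤ 80, hence Match. 20 — 20 is even, 20 ≤ 80, hence Match. 83 — 83 is odd, 83 > 80, hence No match.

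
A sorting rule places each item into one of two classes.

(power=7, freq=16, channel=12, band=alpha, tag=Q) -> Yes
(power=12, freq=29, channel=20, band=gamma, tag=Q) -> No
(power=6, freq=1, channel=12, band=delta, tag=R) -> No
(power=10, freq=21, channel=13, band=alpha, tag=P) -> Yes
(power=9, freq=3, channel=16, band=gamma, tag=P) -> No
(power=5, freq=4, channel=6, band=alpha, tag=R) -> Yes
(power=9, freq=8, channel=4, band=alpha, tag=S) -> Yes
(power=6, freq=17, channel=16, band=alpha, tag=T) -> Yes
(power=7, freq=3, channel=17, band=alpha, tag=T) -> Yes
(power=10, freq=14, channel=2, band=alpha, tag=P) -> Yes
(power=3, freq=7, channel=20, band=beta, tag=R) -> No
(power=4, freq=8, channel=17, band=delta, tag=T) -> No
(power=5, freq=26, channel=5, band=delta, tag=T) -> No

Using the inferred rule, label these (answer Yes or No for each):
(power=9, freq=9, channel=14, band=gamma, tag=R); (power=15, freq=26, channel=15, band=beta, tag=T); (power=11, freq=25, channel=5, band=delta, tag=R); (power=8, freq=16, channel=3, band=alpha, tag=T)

No, No, No, Yes

Checking candidate rules against both groups, what survives is: band is alpha.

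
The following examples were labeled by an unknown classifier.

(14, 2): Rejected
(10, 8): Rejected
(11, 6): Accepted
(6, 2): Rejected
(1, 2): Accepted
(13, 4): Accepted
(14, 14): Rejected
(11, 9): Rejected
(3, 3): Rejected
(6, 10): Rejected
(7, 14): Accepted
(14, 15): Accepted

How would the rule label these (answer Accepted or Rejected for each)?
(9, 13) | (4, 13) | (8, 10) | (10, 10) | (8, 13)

The rule appears to be: sum is odd.

Rejected, Accepted, Rejected, Rejected, Accepted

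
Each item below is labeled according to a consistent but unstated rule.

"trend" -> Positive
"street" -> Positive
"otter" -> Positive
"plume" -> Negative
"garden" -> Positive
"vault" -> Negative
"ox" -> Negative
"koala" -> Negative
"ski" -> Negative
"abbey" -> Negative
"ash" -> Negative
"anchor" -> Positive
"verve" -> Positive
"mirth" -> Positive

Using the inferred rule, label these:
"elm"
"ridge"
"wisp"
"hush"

Checking candidate rules against both groups, what survives is: contains 'r'.
Negative: "elm", since no 'r'.
Positive: "ridge", since has 'r'.
Negative: "wisp", since no 'r'.
Negative: "hush", since no 'r'.

Negative, Positive, Negative, Negative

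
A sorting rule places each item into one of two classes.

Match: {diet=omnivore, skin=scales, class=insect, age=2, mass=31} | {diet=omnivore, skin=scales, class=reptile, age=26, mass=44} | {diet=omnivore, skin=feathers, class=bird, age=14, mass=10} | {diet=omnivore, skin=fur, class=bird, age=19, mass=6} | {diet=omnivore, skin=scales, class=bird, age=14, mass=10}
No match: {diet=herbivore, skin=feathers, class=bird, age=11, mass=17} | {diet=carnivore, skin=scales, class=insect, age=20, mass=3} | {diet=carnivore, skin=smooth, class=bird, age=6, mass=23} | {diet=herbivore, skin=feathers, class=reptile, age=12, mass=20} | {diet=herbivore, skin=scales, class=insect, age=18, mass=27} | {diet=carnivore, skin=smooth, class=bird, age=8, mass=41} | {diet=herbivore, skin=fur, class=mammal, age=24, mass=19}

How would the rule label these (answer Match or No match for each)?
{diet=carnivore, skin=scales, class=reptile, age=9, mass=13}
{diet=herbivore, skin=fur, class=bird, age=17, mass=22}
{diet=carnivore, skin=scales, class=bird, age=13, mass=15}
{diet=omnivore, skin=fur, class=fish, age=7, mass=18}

No match, No match, No match, Match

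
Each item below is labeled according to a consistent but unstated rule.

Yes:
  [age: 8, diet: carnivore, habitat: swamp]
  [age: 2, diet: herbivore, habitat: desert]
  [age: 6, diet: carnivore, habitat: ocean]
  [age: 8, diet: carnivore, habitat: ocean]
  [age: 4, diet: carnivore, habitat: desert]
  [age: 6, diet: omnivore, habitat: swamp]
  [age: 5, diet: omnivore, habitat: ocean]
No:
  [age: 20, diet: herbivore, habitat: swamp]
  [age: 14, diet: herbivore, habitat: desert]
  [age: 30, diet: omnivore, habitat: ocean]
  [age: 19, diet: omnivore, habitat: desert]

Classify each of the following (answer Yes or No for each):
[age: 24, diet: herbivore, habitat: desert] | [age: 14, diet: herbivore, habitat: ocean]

The common property of the 'Yes' items is: age ≤ 8. No 'No' item has it.
[age: 24, diet: herbivore, habitat: desert]: age = 24 — doesn't qualify, so No. [age: 14, diet: herbivore, habitat: ocean]: age = 14 — doesn't qualify, so No.

No, No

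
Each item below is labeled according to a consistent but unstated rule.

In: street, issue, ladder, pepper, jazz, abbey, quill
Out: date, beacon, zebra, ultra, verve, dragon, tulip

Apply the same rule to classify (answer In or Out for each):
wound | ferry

Rule: has a double letter. This holds for each 'In' example and fails for each 'Out' one.
wound: no doubled letter — fails the rule, so Out. ferry: 'rr' doubled — has this property, so In.

Out, In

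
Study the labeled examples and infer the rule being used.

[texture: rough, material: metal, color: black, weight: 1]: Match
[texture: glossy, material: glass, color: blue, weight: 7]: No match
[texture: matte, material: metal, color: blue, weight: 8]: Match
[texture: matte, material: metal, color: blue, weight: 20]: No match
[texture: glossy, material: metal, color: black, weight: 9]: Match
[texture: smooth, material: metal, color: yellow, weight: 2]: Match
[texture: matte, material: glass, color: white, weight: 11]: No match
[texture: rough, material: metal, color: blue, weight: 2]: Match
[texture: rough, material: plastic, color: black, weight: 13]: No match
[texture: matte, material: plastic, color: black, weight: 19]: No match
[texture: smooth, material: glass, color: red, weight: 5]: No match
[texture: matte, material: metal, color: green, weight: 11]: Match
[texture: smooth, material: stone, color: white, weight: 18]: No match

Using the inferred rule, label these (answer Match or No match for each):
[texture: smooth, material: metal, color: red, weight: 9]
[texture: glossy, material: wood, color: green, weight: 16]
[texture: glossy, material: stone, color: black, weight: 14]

Match, No match, No match

'Match' ⟺ material is metal AND weight ≤ 11.
[texture: smooth, material: metal, color: red, weight: 9] → material is metal, weight = 9 → Match. [texture: glossy, material: wood, color: green, weight: 16] → material is wood, weight = 16 → No match. [texture: glossy, material: stone, color: black, weight: 14] → material is stone, weight = 14 → No match.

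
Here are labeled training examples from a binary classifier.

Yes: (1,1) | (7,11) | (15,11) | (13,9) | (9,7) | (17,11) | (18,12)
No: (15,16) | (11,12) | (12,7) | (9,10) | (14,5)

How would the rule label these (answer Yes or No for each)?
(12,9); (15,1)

No, Yes

The rule appears to be: sum is even.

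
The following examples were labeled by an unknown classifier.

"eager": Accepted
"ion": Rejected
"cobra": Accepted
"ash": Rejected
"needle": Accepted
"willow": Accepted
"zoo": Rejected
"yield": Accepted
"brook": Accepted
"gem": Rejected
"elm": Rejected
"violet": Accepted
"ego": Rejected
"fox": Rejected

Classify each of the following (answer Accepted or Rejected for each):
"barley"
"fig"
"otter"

Accepted, Rejected, Accepted

A rule that fits every label: length ≥ 5 — true of each 'Accepted' example, false of each 'Rejected' one.
"barley": length 6, satisfies this → Accepted. "fig": length 3, doesn't match → Rejected. "otter": length 5, satisfies this → Accepted.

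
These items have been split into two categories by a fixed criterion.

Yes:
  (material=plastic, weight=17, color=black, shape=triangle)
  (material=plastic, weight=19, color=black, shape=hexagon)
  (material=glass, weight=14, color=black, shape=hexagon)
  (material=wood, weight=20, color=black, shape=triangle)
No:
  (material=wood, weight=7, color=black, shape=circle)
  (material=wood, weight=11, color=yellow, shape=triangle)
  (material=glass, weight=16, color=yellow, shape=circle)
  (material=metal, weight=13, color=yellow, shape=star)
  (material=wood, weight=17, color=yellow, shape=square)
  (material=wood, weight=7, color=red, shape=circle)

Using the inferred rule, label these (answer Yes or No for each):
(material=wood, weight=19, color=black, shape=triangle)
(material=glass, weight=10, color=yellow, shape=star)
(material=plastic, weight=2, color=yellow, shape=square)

Yes, No, No

A rule that fits every label: color is black AND weight ≥ 11 — true of each 'Yes' example, false of each 'No' one.
(material=wood, weight=19, color=black, shape=triangle) — color is black, weight = 19, hence Yes. (material=glass, weight=10, color=yellow, shape=star) — color is yellow, weight = 10, hence No. (material=plastic, weight=2, color=yellow, shape=square) — color is yellow, weight = 2, hence No.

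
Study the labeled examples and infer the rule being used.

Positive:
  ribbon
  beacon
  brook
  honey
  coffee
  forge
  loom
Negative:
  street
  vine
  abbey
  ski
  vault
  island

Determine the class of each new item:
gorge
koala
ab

Positive, Positive, Negative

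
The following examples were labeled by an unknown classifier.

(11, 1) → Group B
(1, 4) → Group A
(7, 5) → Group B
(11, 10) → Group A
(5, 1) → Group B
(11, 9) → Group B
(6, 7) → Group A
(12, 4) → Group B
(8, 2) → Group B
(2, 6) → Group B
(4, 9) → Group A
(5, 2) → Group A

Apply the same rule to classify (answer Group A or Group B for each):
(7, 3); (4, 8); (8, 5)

Group B, Group B, Group A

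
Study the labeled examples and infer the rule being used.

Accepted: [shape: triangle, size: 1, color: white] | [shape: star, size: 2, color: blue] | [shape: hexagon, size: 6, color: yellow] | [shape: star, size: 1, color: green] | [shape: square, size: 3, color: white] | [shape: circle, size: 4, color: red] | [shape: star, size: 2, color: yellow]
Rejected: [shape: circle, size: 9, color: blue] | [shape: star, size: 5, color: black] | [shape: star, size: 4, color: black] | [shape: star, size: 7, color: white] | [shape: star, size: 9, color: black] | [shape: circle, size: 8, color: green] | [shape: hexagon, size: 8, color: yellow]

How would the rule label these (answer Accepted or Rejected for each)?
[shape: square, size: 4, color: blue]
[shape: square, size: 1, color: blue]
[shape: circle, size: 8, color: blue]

Accepted, Accepted, Rejected

One predicate separates the groups cleanly: color is not black AND size ≤ 6.
[shape: square, size: 4, color: blue]: color is blue, size = 4 — checks out, so Accepted.
[shape: square, size: 1, color: blue]: color is blue, size = 1 — checks out, so Accepted.
[shape: circle, size: 8, color: blue]: color is blue, size = 8 — doesn't match, so Rejected.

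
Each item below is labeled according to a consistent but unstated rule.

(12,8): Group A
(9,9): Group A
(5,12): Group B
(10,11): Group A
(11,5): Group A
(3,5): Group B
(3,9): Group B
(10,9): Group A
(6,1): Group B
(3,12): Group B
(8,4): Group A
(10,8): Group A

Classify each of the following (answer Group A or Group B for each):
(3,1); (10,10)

Group B, Group A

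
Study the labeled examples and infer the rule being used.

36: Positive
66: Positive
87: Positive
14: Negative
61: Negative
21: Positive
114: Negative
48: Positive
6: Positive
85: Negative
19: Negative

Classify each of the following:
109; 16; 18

Negative, Negative, Positive

The distinguishing property — multiple of 3 AND at most 87 — holds for all the 'Positive' cases and none of the 'Negative' cases.
109: 109 = 3·36 + 1, 109 > 87 — does not satisfy this, so Negative.
16: 16 = 3·5 + 1, 16 ≤ 87 — does not satisfy this, so Negative.
18: 18 = 3·6, 18 ≤ 87 — has this property, so Positive.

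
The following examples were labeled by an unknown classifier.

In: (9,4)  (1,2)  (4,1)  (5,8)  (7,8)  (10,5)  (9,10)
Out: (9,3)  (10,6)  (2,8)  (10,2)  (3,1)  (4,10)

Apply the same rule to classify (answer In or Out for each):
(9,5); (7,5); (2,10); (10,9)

Out, Out, Out, In

The rule appears to be: sum is odd.
(9,5): 9+5 = 14, fails this test → Out.
(7,5): 7+5 = 12, fails this test → Out.
(2,10): 2+10 = 12, fails this test → Out.
(10,9): 10+9 = 19, qualifies → In.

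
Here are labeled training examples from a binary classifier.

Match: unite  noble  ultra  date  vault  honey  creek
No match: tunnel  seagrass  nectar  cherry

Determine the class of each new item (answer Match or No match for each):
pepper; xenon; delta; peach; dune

The distinguishing property — length ≤ 5 — holds for all the 'Match' cases and none of the 'No match' cases.
pepper: length 6 — lacks this property, so No match.
xenon: length 5 — passes, so Match.
delta: length 5 — passes, so Match.
peach: length 5 — passes, so Match.
dune: length 4 — passes, so Match.

No match, Match, Match, Match, Match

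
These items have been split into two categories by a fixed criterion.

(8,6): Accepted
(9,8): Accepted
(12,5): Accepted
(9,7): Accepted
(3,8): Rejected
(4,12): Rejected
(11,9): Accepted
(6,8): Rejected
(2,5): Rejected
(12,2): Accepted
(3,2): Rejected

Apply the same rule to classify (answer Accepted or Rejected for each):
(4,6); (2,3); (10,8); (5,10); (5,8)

'Accepted' ⟺ first ≥ 7.
(4,6): first 4, does not fit → Rejected. (2,3): first 2, does not fit → Rejected. (10,8): first 10, meets the rule → Accepted. (5,10): first 5, does not fit → Rejected. (5,8): first 5, does not fit → Rejected.

Rejected, Rejected, Accepted, Rejected, Rejected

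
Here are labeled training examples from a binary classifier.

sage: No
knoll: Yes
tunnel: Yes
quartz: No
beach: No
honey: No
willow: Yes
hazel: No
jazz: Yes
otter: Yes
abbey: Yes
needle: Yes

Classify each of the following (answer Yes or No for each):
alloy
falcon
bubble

Yes, No, Yes

All 'Yes' examples share one property — has a double letter — and every 'No' example lacks it.
alloy: 'll' doubled, passes → Yes. falcon: no doubled letter, does not satisfy this → No. bubble: 'bb' doubled, passes → Yes.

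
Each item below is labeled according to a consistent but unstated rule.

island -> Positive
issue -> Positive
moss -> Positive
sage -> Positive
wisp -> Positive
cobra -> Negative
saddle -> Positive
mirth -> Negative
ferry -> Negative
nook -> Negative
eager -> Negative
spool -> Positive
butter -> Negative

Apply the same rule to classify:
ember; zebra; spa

Looking at the examples, the only property every 'Positive' case has and every 'Negative' case lacks is: contains 's'.

Negative, Negative, Positive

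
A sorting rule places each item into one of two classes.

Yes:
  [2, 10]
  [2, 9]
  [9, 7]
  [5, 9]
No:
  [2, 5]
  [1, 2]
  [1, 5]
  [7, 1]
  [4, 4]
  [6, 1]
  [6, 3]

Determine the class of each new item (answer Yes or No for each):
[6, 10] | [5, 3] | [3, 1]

Yes, No, No

'Yes' ⟺ sum ≥ 11.
[6, 10]: Yes (6+10 = 16). [5, 3]: No (5+3 = 8). [3, 1]: No (3+1 = 4).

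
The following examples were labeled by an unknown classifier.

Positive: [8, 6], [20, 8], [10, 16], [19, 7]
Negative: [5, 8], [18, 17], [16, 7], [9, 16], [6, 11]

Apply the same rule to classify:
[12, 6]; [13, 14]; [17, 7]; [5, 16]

Positive, Negative, Positive, Negative

The common property of the 'Positive' items is: sum is even. No 'Negative' item has it.
Positive: [12, 6], since 12+6 = 18. Negative: [13, 14], since 13+14 = 27. Positive: [17, 7], since 17+7 = 24. Negative: [5, 16], since 5+16 = 21.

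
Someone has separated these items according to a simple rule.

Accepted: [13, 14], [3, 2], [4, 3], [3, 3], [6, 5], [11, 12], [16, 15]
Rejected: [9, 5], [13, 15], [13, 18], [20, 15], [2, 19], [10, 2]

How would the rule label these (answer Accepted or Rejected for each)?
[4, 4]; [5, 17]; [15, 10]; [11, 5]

A rule that fits every label: |first − second| ≤ 1 — true of each 'Accepted' example, false of each 'Rejected' one.
[4, 4]: |4−4| = 0 — meets the rule, so Accepted. [5, 17]: |5−17| = 12 — doesn't qualify, so Rejected. [15, 10]: |15−10| = 5 — doesn't qualify, so Rejected. [11, 5]: |11−5| = 6 — doesn't qualify, so Rejected.

Accepted, Rejected, Rejected, Rejected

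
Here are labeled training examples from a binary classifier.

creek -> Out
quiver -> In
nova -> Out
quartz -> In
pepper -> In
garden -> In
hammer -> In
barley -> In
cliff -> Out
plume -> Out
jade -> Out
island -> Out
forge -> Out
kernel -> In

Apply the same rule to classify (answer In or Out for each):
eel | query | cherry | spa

The pattern is that an item is 'In' exactly when: even length AND contains 'r'.
eel → length 3, no 'r' → Out.
query → length 5, has 'r' → Out.
cherry → length 6, has 'r' → In.
spa → length 3, no 'r' → Out.

Out, Out, In, Out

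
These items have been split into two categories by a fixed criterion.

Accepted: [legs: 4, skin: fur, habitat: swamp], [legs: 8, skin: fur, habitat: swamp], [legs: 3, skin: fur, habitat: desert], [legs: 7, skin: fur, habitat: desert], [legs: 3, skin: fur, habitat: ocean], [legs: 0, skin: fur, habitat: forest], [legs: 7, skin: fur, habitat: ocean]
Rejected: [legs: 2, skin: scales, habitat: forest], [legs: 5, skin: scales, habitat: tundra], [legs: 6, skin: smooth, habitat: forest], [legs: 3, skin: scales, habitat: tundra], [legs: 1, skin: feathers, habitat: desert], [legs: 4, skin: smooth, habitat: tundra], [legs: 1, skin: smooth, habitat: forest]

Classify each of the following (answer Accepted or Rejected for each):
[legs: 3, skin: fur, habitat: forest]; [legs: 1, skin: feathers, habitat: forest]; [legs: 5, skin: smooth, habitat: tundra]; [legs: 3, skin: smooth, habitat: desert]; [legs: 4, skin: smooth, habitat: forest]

The common property of the 'Accepted' items is: skin is fur. No 'Rejected' item has it.

Accepted, Rejected, Rejected, Rejected, Rejected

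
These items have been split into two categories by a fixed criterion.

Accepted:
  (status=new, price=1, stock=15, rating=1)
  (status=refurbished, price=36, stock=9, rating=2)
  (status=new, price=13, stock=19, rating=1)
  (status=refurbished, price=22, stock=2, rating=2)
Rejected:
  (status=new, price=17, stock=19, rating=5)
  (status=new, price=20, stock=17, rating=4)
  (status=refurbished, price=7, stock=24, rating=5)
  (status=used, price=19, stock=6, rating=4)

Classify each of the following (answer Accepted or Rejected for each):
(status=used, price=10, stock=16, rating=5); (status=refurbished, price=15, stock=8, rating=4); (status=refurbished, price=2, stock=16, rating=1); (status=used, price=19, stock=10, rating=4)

Rejected, Rejected, Accepted, Rejected

Rule: rating ≤ 2. This holds for each 'Accepted' example and fails for each 'Rejected' one.
(status=used, price=10, stock=16, rating=5): rating = 5, fails the rule → Rejected.
(status=refurbished, price=15, stock=8, rating=4): rating = 4, fails the rule → Rejected.
(status=refurbished, price=2, stock=16, rating=1): rating = 1, matches → Accepted.
(status=used, price=19, stock=10, rating=4): rating = 4, fails the rule → Rejected.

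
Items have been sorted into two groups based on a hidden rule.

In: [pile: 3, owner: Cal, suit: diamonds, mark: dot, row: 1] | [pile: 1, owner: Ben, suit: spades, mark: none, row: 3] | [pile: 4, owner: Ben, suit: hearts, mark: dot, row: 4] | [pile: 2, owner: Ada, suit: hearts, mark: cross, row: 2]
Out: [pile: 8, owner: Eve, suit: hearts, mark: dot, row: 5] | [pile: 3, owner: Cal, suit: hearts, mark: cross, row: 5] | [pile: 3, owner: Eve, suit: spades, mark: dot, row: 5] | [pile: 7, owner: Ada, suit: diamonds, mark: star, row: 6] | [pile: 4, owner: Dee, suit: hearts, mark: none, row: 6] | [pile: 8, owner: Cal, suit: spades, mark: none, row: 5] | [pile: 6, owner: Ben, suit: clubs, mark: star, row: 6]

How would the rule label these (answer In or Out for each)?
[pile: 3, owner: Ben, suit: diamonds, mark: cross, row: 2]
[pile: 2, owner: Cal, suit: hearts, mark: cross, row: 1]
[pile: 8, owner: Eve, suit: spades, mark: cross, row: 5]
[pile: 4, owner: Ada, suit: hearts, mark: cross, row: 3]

Every 'In' example satisfies: row ≤ 4. None of the 'Out' examples do.
In: [pile: 3, owner: Ben, suit: diamonds, mark: cross, row: 2], since row = 2. In: [pile: 2, owner: Cal, suit: hearts, mark: cross, row: 1], since row = 1. Out: [pile: 8, owner: Eve, suit: spades, mark: cross, row: 5], since row = 5. In: [pile: 4, owner: Ada, suit: hearts, mark: cross, row: 3], since row = 3.

In, In, Out, In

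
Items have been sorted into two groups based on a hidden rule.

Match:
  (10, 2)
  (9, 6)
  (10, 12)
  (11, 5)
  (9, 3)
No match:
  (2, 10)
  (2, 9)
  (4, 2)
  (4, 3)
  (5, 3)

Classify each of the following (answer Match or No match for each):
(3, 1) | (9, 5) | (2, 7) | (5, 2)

No match, Match, No match, No match

Rule: first ≥ 6. This holds for each 'Match' example and fails for each 'No match' one.
(3, 1): first 3 — does not pass, so No match. (9, 5): first 9 — fits, so Match. (2, 7): first 2 — does not pass, so No match. (5, 2): first 5 — does not pass, so No match.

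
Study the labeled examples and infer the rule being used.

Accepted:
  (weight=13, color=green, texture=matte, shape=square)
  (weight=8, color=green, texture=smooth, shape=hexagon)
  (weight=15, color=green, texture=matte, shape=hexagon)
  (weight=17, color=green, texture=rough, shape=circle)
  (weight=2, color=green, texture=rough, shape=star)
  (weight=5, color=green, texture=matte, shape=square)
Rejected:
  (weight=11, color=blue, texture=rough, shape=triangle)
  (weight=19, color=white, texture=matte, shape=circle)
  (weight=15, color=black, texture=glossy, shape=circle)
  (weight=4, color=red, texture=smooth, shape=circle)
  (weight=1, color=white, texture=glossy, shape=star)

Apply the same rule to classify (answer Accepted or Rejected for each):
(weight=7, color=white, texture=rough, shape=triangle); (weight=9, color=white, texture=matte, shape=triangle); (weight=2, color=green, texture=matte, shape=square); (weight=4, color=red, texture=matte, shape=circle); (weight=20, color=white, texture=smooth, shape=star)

Rejected, Rejected, Accepted, Rejected, Rejected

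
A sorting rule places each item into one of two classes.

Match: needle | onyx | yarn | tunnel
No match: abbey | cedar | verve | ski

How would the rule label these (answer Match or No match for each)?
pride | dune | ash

No match, Match, No match

The classifier is using: even length.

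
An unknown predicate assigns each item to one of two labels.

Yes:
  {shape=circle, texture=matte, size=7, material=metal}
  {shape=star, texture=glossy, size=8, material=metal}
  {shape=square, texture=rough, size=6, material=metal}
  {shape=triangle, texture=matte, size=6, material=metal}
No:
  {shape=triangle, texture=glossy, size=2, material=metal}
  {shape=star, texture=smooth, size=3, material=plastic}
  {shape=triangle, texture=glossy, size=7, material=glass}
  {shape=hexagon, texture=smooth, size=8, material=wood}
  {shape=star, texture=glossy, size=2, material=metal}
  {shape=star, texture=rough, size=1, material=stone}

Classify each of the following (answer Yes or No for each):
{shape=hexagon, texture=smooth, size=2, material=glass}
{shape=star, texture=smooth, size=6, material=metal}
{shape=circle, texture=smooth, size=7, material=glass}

All 'Yes' examples share one property — material is metal AND size ≥ 3 — and every 'No' example lacks it.
{shape=hexagon, texture=smooth, size=2, material=glass} → material is glass, size = 2 → No. {shape=star, texture=smooth, size=6, material=metal} → material is metal, size = 6 → Yes. {shape=circle, texture=smooth, size=7, material=glass} → material is glass, size = 7 → No.

No, Yes, No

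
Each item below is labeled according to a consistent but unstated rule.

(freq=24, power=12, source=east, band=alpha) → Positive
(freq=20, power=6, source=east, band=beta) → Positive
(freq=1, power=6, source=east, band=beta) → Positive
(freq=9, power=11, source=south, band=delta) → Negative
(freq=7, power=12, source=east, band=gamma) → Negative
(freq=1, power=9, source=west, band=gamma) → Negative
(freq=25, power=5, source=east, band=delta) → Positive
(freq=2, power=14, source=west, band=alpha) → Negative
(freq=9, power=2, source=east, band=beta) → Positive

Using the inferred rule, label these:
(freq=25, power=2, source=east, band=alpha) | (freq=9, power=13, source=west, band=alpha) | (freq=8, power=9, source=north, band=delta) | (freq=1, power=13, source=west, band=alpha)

Positive, Negative, Negative, Negative

The common property of the 'Positive' items is: band is beta OR freq ≥ 20. No 'Negative' item has it.
(freq=25, power=2, source=east, band=alpha) → band is alpha, freq = 25 → Positive.
(freq=9, power=13, source=west, band=alpha) → band is alpha, freq = 9 → Negative.
(freq=8, power=9, source=north, band=delta) → band is delta, freq = 8 → Negative.
(freq=1, power=13, source=west, band=alpha) → band is alpha, freq = 1 → Negative.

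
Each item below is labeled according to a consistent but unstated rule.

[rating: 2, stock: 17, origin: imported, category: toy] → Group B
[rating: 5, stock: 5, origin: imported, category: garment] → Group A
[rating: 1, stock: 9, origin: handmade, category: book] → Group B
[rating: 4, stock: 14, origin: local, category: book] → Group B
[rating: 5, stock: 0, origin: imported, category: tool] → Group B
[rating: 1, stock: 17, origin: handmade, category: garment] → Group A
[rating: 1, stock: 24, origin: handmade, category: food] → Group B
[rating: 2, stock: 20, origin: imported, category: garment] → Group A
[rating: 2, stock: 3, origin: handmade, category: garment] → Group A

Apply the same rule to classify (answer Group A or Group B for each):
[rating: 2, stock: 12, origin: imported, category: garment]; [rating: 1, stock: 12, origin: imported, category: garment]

Group A, Group A

Every 'Group A' example satisfies: category is garment. None of the 'Group B' examples do.
[rating: 2, stock: 12, origin: imported, category: garment] → category is garment → Group A.
[rating: 1, stock: 12, origin: imported, category: garment] → category is garment → Group A.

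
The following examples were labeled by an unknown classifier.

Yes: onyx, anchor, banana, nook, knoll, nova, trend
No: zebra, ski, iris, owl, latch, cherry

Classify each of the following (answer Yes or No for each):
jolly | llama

Every 'Yes' example satisfies: contains 'n'. None of the 'No' examples do.
jolly → no 'n' → No.
llama → no 'n' → No.

No, No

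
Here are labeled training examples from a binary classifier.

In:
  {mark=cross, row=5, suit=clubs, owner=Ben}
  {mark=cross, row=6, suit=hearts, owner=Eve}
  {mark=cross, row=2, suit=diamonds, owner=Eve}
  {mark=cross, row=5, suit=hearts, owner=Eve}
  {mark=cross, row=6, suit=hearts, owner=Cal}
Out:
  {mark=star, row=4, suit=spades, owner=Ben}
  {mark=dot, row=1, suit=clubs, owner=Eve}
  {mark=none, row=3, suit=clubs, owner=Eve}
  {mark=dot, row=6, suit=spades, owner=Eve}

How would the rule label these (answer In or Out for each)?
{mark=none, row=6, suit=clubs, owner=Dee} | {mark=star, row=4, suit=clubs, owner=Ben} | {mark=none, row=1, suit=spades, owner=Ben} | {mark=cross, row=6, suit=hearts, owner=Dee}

Out, Out, Out, In

One predicate separates the groups cleanly: mark is cross.
{mark=none, row=6, suit=clubs, owner=Dee}: mark is none — doesn't match, so Out.
{mark=star, row=4, suit=clubs, owner=Ben}: mark is star — doesn't match, so Out.
{mark=none, row=1, suit=spades, owner=Ben}: mark is none — doesn't match, so Out.
{mark=cross, row=6, suit=hearts, owner=Dee}: mark is cross — has this property, so In.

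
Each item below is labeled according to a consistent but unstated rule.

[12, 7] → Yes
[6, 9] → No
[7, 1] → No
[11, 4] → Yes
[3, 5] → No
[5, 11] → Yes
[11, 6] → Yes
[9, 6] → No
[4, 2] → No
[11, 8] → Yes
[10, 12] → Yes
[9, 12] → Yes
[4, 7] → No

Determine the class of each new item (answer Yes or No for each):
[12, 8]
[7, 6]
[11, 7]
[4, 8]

'Yes' ⟺ max ≥ 10.
[12, 8] — max 12, hence Yes.
[7, 6] — max 7, hence No.
[11, 7] — max 11, hence Yes.
[4, 8] — max 8, hence No.

Yes, No, Yes, No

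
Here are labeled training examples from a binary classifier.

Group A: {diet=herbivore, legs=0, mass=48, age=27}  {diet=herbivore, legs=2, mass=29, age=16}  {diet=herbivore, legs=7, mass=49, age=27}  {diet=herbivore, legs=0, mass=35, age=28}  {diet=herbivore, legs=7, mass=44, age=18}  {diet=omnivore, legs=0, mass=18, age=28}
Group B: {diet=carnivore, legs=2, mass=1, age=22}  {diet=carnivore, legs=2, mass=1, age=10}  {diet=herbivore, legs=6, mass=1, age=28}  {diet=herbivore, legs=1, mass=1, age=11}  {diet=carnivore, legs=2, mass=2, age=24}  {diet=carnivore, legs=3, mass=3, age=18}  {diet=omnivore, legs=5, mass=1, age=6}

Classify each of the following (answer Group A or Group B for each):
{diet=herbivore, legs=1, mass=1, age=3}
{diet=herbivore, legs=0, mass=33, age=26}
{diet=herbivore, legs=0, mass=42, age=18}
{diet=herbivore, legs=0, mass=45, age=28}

The distinguishing property — mass ≥ 18 — holds for all the 'Group A' cases and none of the 'Group B' cases.

Group B, Group A, Group A, Group A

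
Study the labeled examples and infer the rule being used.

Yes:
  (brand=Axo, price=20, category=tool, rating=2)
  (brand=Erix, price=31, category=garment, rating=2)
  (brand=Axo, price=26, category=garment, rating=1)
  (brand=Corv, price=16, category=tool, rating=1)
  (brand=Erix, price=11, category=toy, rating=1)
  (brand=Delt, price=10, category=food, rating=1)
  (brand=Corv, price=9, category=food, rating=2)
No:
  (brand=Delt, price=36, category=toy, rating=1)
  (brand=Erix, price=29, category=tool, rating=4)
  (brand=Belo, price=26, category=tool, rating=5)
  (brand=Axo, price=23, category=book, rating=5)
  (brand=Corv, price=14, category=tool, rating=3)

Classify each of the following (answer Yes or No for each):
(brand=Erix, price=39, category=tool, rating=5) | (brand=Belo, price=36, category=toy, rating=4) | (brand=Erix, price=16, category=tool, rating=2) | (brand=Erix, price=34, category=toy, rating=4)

The distinguishing property — rating ≤ 2 AND price ≤ 31 — holds for all the 'Yes' cases and none of the 'No' cases.
(brand=Erix, price=39, category=tool, rating=5): rating = 5, price = 39 — fails this test, so No.
(brand=Belo, price=36, category=toy, rating=4): rating = 4, price = 36 — fails this test, so No.
(brand=Erix, price=16, category=tool, rating=2): rating = 2, price = 16 — passes, so Yes.
(brand=Erix, price=34, category=toy, rating=4): rating = 4, price = 34 — fails this test, so No.

No, No, Yes, No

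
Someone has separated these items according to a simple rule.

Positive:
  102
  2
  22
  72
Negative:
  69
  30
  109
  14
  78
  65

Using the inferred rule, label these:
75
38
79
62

Rule: ends in digit 2. This holds for each 'Positive' example and fails for each 'Negative' one.
75 → last digit 5 → Negative. 38 → last digit 8 → Negative. 79 → last digit 9 → Negative. 62 → last digit 2 → Positive.

Negative, Negative, Negative, Positive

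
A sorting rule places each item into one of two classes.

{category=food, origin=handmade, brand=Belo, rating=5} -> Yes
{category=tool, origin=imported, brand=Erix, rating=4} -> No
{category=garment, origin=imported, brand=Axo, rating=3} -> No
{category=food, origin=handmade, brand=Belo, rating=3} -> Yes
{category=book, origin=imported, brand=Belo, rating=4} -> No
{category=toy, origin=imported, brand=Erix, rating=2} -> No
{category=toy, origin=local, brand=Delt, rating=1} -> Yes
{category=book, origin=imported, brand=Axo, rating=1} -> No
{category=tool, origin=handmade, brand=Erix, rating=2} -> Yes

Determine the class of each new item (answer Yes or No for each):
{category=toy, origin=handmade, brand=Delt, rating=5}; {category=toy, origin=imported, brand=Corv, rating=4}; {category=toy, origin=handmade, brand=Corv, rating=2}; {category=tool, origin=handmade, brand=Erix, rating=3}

Yes, No, Yes, Yes

Every 'Yes' example satisfies: origin is not imported. None of the 'No' examples do.
{category=toy, origin=handmade, brand=Delt, rating=5}: Yes (origin is handmade). {category=toy, origin=imported, brand=Corv, rating=4}: No (origin is imported). {category=toy, origin=handmade, brand=Corv, rating=2}: Yes (origin is handmade). {category=tool, origin=handmade, brand=Erix, rating=3}: Yes (origin is handmade).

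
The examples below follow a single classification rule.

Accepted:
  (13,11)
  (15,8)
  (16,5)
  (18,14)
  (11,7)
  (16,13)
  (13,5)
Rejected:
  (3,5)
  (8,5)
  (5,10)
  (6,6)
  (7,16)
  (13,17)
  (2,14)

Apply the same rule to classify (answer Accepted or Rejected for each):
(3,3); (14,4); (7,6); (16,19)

The common property of the 'Accepted' items is: first > second AND sum ≥ 15. No 'Rejected' item has it.
(3,3): 3 = 3, 3+3 = 6 — does not satisfy this, so Rejected.
(14,4): 14 > 4, 14+4 = 18 — fits, so Accepted.
(7,6): 7 > 6, 7+6 = 13 — does not satisfy this, so Rejected.
(16,19): 16 < 19, 16+19 = 35 — does not satisfy this, so Rejected.

Rejected, Accepted, Rejected, Rejected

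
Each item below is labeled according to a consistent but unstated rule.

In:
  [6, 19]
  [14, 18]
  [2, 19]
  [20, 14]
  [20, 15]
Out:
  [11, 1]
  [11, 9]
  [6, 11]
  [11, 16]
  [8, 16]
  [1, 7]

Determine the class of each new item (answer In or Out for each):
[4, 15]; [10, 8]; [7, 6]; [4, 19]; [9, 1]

The distinguishing property — max ≥ 18 — holds for all the 'In' cases and none of the 'Out' cases.

Out, Out, Out, In, Out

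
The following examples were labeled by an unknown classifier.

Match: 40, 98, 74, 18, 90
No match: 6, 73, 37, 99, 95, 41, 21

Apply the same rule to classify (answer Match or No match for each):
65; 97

No match, No match

A rule that fits every label: even AND at least 18 — true of each 'Match' example, false of each 'No match' one.
65: No match (65 is odd, 65 ≥ 18).
97: No match (97 is odd, 97 ≥ 18).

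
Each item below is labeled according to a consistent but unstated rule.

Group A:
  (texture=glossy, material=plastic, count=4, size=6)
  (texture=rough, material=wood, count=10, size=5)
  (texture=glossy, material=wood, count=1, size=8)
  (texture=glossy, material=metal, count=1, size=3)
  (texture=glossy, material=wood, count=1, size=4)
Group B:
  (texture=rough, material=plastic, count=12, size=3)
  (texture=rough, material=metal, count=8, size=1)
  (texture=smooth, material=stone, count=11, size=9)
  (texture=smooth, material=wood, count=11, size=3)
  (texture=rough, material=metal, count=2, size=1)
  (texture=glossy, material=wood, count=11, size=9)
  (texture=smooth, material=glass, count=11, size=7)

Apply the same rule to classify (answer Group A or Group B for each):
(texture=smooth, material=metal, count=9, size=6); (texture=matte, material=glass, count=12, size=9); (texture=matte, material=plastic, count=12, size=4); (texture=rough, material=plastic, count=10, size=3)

Every 'Group A' example satisfies: size ≥ 3 AND count ≤ 10. None of the 'Group B' examples do.

Group A, Group B, Group B, Group A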